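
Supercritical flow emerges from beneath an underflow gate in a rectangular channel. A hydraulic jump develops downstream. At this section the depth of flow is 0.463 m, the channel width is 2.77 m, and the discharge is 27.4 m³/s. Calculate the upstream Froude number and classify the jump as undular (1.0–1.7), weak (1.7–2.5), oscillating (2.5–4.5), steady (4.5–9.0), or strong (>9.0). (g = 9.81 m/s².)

q = Q/b = 27.4/2.77 = 9.89 m²/s; V₁ = q/y₁ = 21.4 m/s. Fr₁ = V₁/√(g·y₁) = 10.0.
Fr₁ = 10.0 lies in the strong range.

Fr₁ = 10.0; strong jump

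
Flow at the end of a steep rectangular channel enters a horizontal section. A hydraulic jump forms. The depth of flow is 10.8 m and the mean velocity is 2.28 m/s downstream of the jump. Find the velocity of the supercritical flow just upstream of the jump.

V₁ = 25.3 m/s

Fr₂ = V₂/√(g·y₂) = 2.28/√(9.81×10.8) = 0.222.
From the momentum equation (using Fr₂), y₁/y₂ = ½[√(1 + 8Fr₂²) − 1] = ½[√1.393 − 1] = 0.0900.
y₁ = 0.0900 × 10.8 = 0.972 m.
V₁ = q/y₁ = 24.6/0.972 = 25.3 m/s.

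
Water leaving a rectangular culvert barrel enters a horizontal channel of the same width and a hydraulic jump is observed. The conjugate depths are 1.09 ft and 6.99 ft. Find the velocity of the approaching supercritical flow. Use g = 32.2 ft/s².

V₁ = 28.9 ft/s

For a rectangular channel the momentum equation gives q² = ½·g·y₁·y₂·(y₁ + y₂) = ½×32.2×1.09×6.99×8.08 = 991.
q = √991 = 31.5 ft²/s.
V₁ = q/y₁ = 31.5/1.09 = 28.9 ft/s.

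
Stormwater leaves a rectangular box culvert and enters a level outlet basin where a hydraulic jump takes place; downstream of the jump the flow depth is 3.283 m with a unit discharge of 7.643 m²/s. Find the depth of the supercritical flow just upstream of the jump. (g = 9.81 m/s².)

y₁ = 0.8729 m

V₂ = q/y₂ = 7.643/3.283 = 2.328 m/s; Fr₂ = V₂/√(g·y₂) = 0.4102.
From the momentum equation (using Fr₂), y₁/y₂ = ½[√(1 + 8Fr₂²) − 1] = ½[√2.3463 − 1] = 0.2659.
y₁ = 0.2659 × 3.283 = 0.8729 m.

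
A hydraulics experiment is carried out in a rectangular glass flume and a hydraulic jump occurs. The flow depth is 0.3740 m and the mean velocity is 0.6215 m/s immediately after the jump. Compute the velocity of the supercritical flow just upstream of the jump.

V₁ = 3.479 m/s

Fr₂ = V₂/√(g·y₂) = 0.6215/√(9.81×0.3740) = 0.3245.
Applying the sequent-depth relation in reverse, y₁/y₂ = ½[√(1 + 8Fr₂²) − 1] = ½[√1.8422 − 1] = 0.1786.
y₁ = 0.1786 × 0.3740 = 0.06681 m.
V₁ = q/y₁ = 0.2324/0.06681 = 3.479 m/s.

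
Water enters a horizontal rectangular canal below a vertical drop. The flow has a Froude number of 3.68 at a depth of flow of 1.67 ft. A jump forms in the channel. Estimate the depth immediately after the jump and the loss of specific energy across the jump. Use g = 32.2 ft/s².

y₂ = 7.90 ft; ΔE = 4.58 ft

Fr₁ = 3.68 (given).
By Bélanger, y₂/y₁ = ½[√(1 + 8Fr₁²) − 1] = ½[√109.3 − 1] = 4.73.
y₂ = 4.73 × 1.67 = 7.90 ft.
V₁ = Fr₁·√(g·y₁) = 3.68×√(32.2×1.67) = 27.0 ft/s; q = V₁·y₁ = 45.1 ft²/s. V₂ = q/y₂ = 45.1/7.90 = 5.71 ft/s. E₁ = y₁ + V₁²/2g = 13.0 ft; E₂ = y₂ + V₂²/2g = 8.40 ft. ΔE = E₁ − E₂ = 4.58 ft.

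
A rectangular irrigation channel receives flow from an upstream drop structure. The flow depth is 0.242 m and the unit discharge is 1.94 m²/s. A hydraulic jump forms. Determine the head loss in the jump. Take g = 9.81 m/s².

ΔE = 1.78 m

V₁ = q/y₁ = 1.94/0.242 = 8.02 m/s. Fr₁ = V₁/√(g·y₁) = 8.02/√(9.81×0.242) = 5.20.
Sequent-depth ratio: y₂/y₁ = ½[√(1 + 8Fr₁²) − 1] = ½[√217.6 − 1] = 6.87.
y₂ = 6.87 × 0.242 = 1.66 m.
Head loss: ΔE = (y₂ − y₁)³/(4y₁y₂) = (1.66 − 0.242)³/(4×0.242×1.66) = 2.87/1.61 = 1.78 m.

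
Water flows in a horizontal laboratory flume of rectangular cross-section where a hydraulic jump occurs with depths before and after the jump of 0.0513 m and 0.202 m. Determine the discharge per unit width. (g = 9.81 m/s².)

For a rectangular channel the momentum equation gives q² = ½·g·y₁·y₂·(y₁ + y₂) = ½×9.81×0.0513×0.202×0.253 = 0.0129.
q = √0.0129 = 0.113 m²/s.

q = 0.113 m²/s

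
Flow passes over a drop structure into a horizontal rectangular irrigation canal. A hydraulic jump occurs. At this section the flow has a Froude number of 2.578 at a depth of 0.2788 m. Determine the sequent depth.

Fr₁ = 2.578 (given).
Bélanger equation: y₂/y₁ = ½[√(1 + 8Fr₁²) − 1] = ½[√54.169 − 1] = 3.180.
y₂ = 3.180 × 0.2788 = 0.8866 m.

y₂ = 0.8866 m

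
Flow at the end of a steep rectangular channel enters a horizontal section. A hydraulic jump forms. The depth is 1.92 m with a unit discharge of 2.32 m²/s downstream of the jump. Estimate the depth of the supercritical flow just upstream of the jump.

V₂ = q/y₂ = 2.32/1.92 = 1.21 m/s; Fr₂ = V₂/√(g·y₂) = 0.278.
The Bélanger relation is symmetric: y₁/y₂ = ½[√(1 + 8Fr₂²) − 1] = ½[√1.620 − 1] = 0.136.
y₁ = 0.136 × 1.92 = 0.262 m.

y₁ = 0.262 m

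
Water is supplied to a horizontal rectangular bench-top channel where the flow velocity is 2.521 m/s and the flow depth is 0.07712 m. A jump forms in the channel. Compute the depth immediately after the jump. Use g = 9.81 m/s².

y₂ = 0.2799 m

Fr₁ = V₁/√(g·y₁) = 2.521/√(9.81×0.07712) = 2.898.
From the momentum equation for a rectangular channel, y₂/y₁ = ½[√(1 + 8Fr₁²) − 1] = ½[√68.205 − 1] = 3.629.
y₂ = 3.629 × 0.07712 = 0.2799 m.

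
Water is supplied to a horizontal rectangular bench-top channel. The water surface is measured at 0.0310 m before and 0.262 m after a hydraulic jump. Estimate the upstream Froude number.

Fr₁ = 6.32

For a rectangular channel the momentum equation gives q² = ½·g·y₁·y₂·(y₁ + y₂) = ½×9.81×0.0310×0.262×0.293 = 0.0117.
q = √0.0117 = 0.108 m²/s.
V₁ = q/y₁ = 3.49 m/s; Fr₁ = V₁/√(g·y₁) = 6.32.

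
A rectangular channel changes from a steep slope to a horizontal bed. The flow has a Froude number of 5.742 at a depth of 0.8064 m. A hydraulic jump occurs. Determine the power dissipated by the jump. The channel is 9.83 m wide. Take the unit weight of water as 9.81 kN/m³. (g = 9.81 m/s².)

Fr₁ = 5.742 (given).
Bélanger equation: y₂/y₁ = ½[√(1 + 8Fr₁²) − 1] = ½[√264.76 − 1] = 7.636.
y₂ = 7.636 × 0.8064 = 6.158 m.
Head loss: ΔE = (y₂ − y₁)³/(4y₁y₂) = (6.158 − 0.8064)³/(4×0.8064×6.158) = 153.2/19.86 = 7.715 m.
V₁ = Fr₁·√(g·y₁) = 5.742×√(9.81×0.8064) = 16.15 m/s; q = V₁·y₁ = 13.02 m²/s. Q = q·b = 13.02 × 9.83 = 128.0 m³/s. P = γ·Q·ΔE = 9.81 × 128.0 × 7.715 = 9689 kW.

P = 9689 kW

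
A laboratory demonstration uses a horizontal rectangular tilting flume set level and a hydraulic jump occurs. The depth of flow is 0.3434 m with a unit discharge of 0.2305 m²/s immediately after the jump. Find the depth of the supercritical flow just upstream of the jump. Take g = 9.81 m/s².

y₁ = 0.07533 m

V₂ = q/y₂ = 0.2305/0.3434 = 0.6712 m/s; Fr₂ = V₂/√(g·y₂) = 0.3657.
From the momentum equation (using Fr₂), y₁/y₂ = ½[√(1 + 8Fr₂²) − 1] = ½[√2.0699 − 1] = 0.2194.
y₁ = 0.2194 × 0.3434 = 0.07533 m.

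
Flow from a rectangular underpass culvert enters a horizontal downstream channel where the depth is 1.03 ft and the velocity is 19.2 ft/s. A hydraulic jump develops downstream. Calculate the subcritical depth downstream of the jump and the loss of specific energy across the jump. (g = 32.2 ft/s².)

y₂ = 4.37 ft; ΔE = 2.07 ft

Fr₁ = V₁/√(g·y₁) = 19.2/√(32.2×1.03) = 3.33.
From the momentum equation for a rectangular channel, y₂/y₁ = ½[√(1 + 8Fr₁²) − 1] = ½[√89.92 − 1] = 4.24.
y₂ = 4.24 × 1.03 = 4.37 ft.
q = V₁·y₁ = 19.2 × 1.03 = 19.8 ft²/s. V₂ = q/y₂ = 19.8/4.37 = 4.53 ft/s. E₁ = y₁ + V₁²/2g = 6.75 ft; E₂ = y₂ + V₂²/2g = 4.69 ft. ΔE = E₁ − E₂ = 2.07 ft.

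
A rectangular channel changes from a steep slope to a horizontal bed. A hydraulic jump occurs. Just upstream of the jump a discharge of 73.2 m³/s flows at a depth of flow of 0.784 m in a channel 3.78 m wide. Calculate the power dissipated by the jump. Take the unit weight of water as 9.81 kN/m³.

q = Q/b = 73.2/3.78 = 19.4 m²/s; V₁ = q/y₁ = 24.7 m/s. Fr₁ = V₁/√(g·y₁) = 8.91.
By Bélanger, y₂/y₁ = ½[√(1 + 8Fr₁²) − 1] = ½[√635.6 − 1] = 12.1.
y₂ = 12.1 × 0.784 = 9.49 m.
Head loss: ΔE = (y₂ − y₁)³/(4y₁y₂) = (9.49 − 0.784)³/(4×0.784×9.49) = 660/29.8 = 22.2 m.
P = γ·Q·ΔE = 9.81 × 73.2 × 22.2 = 15925 kW.

P = 15925 kW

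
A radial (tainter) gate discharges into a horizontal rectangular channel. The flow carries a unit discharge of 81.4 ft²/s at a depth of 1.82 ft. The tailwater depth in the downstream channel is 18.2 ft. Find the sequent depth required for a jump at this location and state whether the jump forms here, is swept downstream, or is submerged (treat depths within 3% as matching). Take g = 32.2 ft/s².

y₂ = 14.2 ft; the jump is submerged

V₁ = q/y₁ = 81.4/1.82 = 44.7 ft/s. Fr₁ = V₁/√(g·y₁) = 44.7/√(32.2×1.82) = 5.84.
By Bélanger, y₂/y₁ = ½[√(1 + 8Fr₁²) − 1] = ½[√274.1 − 1] = 7.78.
y₂ = 7.78 × 1.82 = 14.2 ft.
Tailwater y_tw = 18.2 ft: y_tw > y₂, so the jump is submerged.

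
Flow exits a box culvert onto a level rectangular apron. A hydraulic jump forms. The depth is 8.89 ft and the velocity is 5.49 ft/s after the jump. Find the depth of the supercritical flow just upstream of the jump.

Fr₂ = V₂/√(g·y₂) = 5.49/√(32.2×8.89) = 0.324.
Applying the sequent-depth relation in reverse, y₁/y₂ = ½[√(1 + 8Fr₂²) − 1] = ½[√1.842 − 1] = 0.179.
y₁ = 0.179 × 8.89 = 1.59 ft.

y₁ = 1.59 ft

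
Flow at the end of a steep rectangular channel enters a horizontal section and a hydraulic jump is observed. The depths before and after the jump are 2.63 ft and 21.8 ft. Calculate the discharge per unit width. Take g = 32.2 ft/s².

For a rectangular channel the momentum equation gives q² = ½·g·y₁·y₂·(y₁ + y₂) = ½×32.2×2.63×21.8×24.4 = 22551.
q = √22551 = 150 ft²/s.

q = 150 ft²/s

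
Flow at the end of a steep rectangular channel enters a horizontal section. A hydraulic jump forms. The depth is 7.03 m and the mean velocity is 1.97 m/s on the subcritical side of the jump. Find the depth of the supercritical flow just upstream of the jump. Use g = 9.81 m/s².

Fr₂ = V₂/√(g·y₂) = 1.97/√(9.81×7.03) = 0.237.
From the momentum equation (using Fr₂), y₁/y₂ = ½[√(1 + 8Fr₂²) − 1] = ½[√1.450 − 1] = 0.102.
y₁ = 0.102 × 7.03 = 0.718 m.

y₁ = 0.718 m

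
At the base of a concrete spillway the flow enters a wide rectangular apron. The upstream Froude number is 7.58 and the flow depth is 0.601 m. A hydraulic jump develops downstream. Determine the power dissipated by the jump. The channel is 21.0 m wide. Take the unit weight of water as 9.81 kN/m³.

Fr₁ = 7.58 (given).
Conjugate-depth relation: y₂/y₁ = ½[√(1 + 8Fr₁²) − 1] = ½[√460.7 − 1] = 10.2.
y₂ = 10.2 × 0.601 = 6.15 m.
V₁ = Fr₁·√(g·y₁) = 7.58×√(9.81×0.601) = 18.4 m/s; q = V₁·y₁ = 11.1 m²/s. V₂ = q/y₂ = 11.1/6.15 = 1.80 m/s. E₁ = y₁ + V₁²/2g = 17.9 m; E₂ = y₂ + V₂²/2g = 6.31 m. ΔE = E₁ − E₂ = 11.6 m.
Q = q·b = 11.1 × 21.0 = 232 m³/s. P = γ·Q·ΔE = 9.81 × 232 × 11.6 = 26326 kW.

P = 26326 kW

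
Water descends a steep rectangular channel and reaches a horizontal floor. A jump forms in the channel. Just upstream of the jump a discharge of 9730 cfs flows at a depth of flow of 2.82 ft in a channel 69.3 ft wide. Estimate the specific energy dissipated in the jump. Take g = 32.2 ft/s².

q = Q/b = 9730/69.3 = 140 ft²/s; V₁ = q/y₁ = 49.8 ft/s. Fr₁ = V₁/√(g·y₁) = 5.22.
Conjugate-depth relation: y₂/y₁ = ½[√(1 + 8Fr₁²) − 1] = ½[√219.4 − 1] = 6.91.
y₂ = 6.91 × 2.82 = 19.5 ft.
V₂ = q/y₂ = 140/19.5 = 7.21 ft/s. E₁ = y₁ + V₁²/2g = 41.3 ft; E₂ = y₂ + V₂²/2g = 20.3 ft. ΔE = E₁ − E₂ = 21.0 ft.

ΔE = 21.0 ft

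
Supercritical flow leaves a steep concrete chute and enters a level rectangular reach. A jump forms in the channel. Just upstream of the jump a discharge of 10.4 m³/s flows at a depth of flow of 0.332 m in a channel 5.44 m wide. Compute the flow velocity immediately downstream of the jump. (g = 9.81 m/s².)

V₂ = 1.43 m/s

q = Q/b = 10.4/5.44 = 1.91 m²/s; V₁ = q/y₁ = 5.76 m/s. Fr₁ = V₁/√(g·y₁) = 3.19.
From the momentum equation for a rectangular channel, y₂/y₁ = ½[√(1 + 8Fr₁²) − 1] = ½[√82.45 − 1] = 4.04.
y₂ = 4.04 × 0.332 = 1.34 m.
V₂ = q/y₂ = 1.91/1.34 = 1.43 m/s.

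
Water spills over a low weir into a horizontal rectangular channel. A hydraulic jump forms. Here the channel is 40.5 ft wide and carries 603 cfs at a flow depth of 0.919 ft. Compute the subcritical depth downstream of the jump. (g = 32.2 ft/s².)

q = Q/b = 603/40.5 = 14.9 ft²/s; V₁ = q/y₁ = 16.2 ft/s. Fr₁ = V₁/√(g·y₁) = 2.98.
By Bélanger, y₂/y₁ = ½[√(1 + 8Fr₁²) − 1] = ½[√71.96 − 1] = 3.74.
y₂ = 3.74 × 0.919 = 3.44 ft.

y₂ = 3.44 ft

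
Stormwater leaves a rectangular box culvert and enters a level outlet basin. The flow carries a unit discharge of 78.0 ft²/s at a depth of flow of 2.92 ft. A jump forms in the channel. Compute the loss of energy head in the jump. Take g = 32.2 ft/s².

V₁ = q/y₁ = 78.0/2.92 = 26.7 ft/s. Fr₁ = V₁/√(g·y₁) = 26.7/√(32.2×2.92) = 2.75.
Conjugate-depth relation: y₂/y₁ = ½[√(1 + 8Fr₁²) − 1] = ½[√61.71 − 1] = 3.43.
y₂ = 3.43 × 2.92 = 10.0 ft.
Head loss: ΔE = (y₂ − y₁)³/(4y₁y₂) = (10.0 − 2.92)³/(4×2.92×10.0) = 356/117 = 3.05 ft.

ΔE = 3.05 ft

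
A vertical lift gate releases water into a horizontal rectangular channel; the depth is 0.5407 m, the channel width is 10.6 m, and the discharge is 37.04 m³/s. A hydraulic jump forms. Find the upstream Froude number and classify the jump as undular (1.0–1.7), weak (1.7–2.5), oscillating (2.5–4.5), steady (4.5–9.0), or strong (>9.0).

q = Q/b = 37.04/10.6 = 3.494 m²/s; V₁ = q/y₁ = 6.463 m/s. Fr₁ = V₁/√(g·y₁) = 2.806.
Fr₁ = 2.806 lies in the oscillating range.

Fr₁ = 2.806; oscillating jump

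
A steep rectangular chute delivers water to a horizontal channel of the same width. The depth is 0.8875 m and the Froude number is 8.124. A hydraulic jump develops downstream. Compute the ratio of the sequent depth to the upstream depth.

Fr₁ = 8.124 (given).
From the momentum equation for a rectangular channel, y₂/y₁ = ½[√(1 + 8Fr₁²) − 1] = ½[√529.00 − 1] = 11.00.

y₂/y₁ = 11.00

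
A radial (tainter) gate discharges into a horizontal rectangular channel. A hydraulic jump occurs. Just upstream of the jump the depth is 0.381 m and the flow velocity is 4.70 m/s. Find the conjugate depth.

y₂ = 1.13 m

Fr₁ = V₁/√(g·y₁) = 4.70/√(9.81×0.381) = 2.43.
Sequent-depth ratio: y₂/y₁ = ½[√(1 + 8Fr₁²) − 1] = ½[√48.28 − 1] = 2.97.
y₂ = 2.97 × 0.381 = 1.13 m.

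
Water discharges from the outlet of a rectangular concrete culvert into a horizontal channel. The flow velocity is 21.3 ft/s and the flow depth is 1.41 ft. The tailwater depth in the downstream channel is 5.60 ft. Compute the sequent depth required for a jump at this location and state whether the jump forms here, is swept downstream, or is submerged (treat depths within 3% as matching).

y₂ = 5.64 ft; the jump forms here

Fr₁ = V₁/√(g·y₁) = 21.3/√(32.2×1.41) = 3.16.
By Bélanger, y₂/y₁ = ½[√(1 + 8Fr₁²) − 1] = ½[√80.94 − 1] = 4.00.
y₂ = 4.00 × 1.41 = 5.64 ft.
Tailwater y_tw = 5.60 ft: y_tw ≈ y₂, so the jump forms here.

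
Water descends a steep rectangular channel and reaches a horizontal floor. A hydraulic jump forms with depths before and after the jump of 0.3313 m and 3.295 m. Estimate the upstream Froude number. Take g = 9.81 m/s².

Fr₁ = 7.378

For a rectangular channel the momentum equation gives q² = ½·g·y₁·y₂·(y₁ + y₂) = ½×9.81×0.3313×3.295×3.626 = 19.42.
q = √19.42 = 4.406 m²/s.
V₁ = q/y₁ = 13.30 m/s; Fr₁ = V₁/√(g·y₁) = 7.378.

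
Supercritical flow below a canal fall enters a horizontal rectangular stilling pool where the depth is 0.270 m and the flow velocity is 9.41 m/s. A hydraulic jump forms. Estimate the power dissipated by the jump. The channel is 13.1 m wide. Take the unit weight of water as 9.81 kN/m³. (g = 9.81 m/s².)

Fr₁ = V₁/√(g·y₁) = 9.41/√(9.81×0.270) = 5.78.
Bélanger equation: y₂/y₁ = ½[√(1 + 8Fr₁²) − 1] = ½[√268.4 − 1] = 7.69.
y₂ = 7.69 × 0.270 = 2.08 m.
Head loss: ΔE = (y₂ − y₁)³/(4y₁y₂) = (2.08 − 0.270)³/(4×0.270×2.08) = 5.90/2.24 = 2.63 m.
q = V₁·y₁ = 9.41 × 0.270 = 2.54 m²/s. Q = q·b = 2.54 × 13.1 = 33.3 m³/s. P = γ·Q·ΔE = 9.81 × 33.3 × 2.63 = 859 kW.

P = 859 kW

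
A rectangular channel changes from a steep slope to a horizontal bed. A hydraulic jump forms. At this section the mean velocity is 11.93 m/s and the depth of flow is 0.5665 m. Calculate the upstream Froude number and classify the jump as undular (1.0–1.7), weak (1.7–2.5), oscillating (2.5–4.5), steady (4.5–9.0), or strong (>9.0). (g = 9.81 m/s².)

Fr₁ = 5.061; steady jump

Fr₁ = V₁/√(g·y₁) = 11.93/√(9.81×0.5665) = 5.061.
Fr₁ = 5.061 lies in the steady range.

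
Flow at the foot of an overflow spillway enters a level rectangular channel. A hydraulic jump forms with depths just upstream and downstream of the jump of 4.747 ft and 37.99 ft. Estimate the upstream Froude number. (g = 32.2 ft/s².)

For a rectangular channel the momentum equation gives q² = ½·g·y₁·y₂·(y₁ + y₂) = ½×32.2×4.747×37.99×42.74 = 124085.
q = √124085 = 352.3 ft²/s.
V₁ = q/y₁ = 74.21 ft/s; Fr₁ = V₁/√(g·y₁) = 6.002.

Fr₁ = 6.002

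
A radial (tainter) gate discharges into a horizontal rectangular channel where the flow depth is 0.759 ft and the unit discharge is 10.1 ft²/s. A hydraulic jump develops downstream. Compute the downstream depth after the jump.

y₂ = 2.53 ft

V₁ = q/y₁ = 10.1/0.759 = 13.3 ft/s. Fr₁ = V₁/√(g·y₁) = 13.3/√(32.2×0.759) = 2.69.
By Bélanger, y₂/y₁ = ½[√(1 + 8Fr₁²) − 1] = ½[√58.96 − 1] = 3.34.
y₂ = 3.34 × 0.759 = 2.53 ft.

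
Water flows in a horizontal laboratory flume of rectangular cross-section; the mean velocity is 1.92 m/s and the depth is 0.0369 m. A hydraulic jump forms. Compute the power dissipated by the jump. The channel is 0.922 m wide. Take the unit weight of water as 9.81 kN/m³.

P = 0.0411 kW

Fr₁ = V₁/√(g·y₁) = 1.92/√(9.81×0.0369) = 3.19.
By Bélanger, y₂/y₁ = ½[√(1 + 8Fr₁²) − 1] = ½[√82.47 − 1] = 4.04.
y₂ = 4.04 × 0.0369 = 0.149 m.
q = V₁·y₁ = 1.92 × 0.0369 = 0.0708 m²/s. V₂ = q/y₂ = 0.0708/0.149 = 0.475 m/s. E₁ = y₁ + V₁²/2g = 0.225 m; E₂ = y₂ + V₂²/2g = 0.161 m. ΔE = E₁ − E₂ = 0.0642 m.
Q = q·b = 0.0708 × 0.922 = 0.0653 m³/s. P = γ·Q·ΔE = 9.81 × 0.0653 × 0.0642 = 0.0411 kW.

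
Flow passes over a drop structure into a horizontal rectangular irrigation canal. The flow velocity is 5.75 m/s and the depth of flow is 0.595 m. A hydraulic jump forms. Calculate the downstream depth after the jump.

y₂ = 1.73 m

Fr₁ = V₁/√(g·y₁) = 5.75/√(9.81×0.595) = 2.38.
Sequent-depth ratio: y₂/y₁ = ½[√(1 + 8Fr₁²) − 1] = ½[√46.31 − 1] = 2.90.
y₂ = 2.90 × 0.595 = 1.73 m.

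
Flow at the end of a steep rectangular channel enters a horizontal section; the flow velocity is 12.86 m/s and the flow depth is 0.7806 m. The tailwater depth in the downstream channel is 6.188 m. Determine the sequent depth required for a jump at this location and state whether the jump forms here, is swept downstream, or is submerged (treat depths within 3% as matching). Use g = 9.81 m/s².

Fr₁ = V₁/√(g·y₁) = 12.86/√(9.81×0.7806) = 4.647.
Conjugate-depth relation: y₂/y₁ = ½[√(1 + 8Fr₁²) − 1] = ½[√173.77 − 1] = 6.091.
y₂ = 6.091 × 0.7806 = 4.755 m.
Tailwater y_tw = 6.188 m: y_tw > y₂, so the jump is submerged.

y₂ = 4.755 m; the jump is submerged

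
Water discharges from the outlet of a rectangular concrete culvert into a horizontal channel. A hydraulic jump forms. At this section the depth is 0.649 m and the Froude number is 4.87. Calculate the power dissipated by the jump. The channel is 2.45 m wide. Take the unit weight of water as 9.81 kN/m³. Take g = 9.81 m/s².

Fr₁ = 4.87 (given).
Conjugate-depth relation: y₂/y₁ = ½[√(1 + 8Fr₁²) − 1] = ½[√190.7 − 1] = 6.41.
y₂ = 6.41 × 0.649 = 4.16 m.
V₁ = Fr₁·√(g·y₁) = 4.87×√(9.81×0.649) = 12.3 m/s; q = V₁·y₁ = 7.97 m²/s. V₂ = q/y₂ = 7.97/4.16 = 1.92 m/s. E₁ = y₁ + V₁²/2g = 8.35 m; E₂ = y₂ + V₂²/2g = 4.34 m. ΔE = E₁ − E₂ = 4.00 m.
Q = q·b = 7.97 × 2.45 = 19.5 m³/s. P = γ·Q·ΔE = 9.81 × 19.5 × 4.00 = 767 kW.

P = 767 kW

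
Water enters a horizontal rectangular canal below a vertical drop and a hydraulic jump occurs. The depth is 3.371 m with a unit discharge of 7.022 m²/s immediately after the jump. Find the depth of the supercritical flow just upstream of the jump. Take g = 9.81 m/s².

V₂ = q/y₂ = 7.022/3.371 = 2.083 m/s; Fr₂ = V₂/√(g·y₂) = 0.3622.
Applying the sequent-depth relation in reverse, y₁/y₂ = ½[√(1 + 8Fr₂²) − 1] = ½[√2.0497 − 1] = 0.2158.
y₁ = 0.2158 × 3.371 = 0.7276 m.

y₁ = 0.7276 m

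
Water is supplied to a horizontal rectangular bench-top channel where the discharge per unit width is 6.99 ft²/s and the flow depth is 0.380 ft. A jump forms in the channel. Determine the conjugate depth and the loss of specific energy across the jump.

V₁ = q/y₁ = 6.99/0.380 = 18.4 ft/s. Fr₁ = V₁/√(g·y₁) = 18.4/√(32.2×0.380) = 5.26.
Conjugate-depth relation: y₂/y₁ = ½[√(1 + 8Fr₁²) − 1] = ½[√222.2 − 1] = 6.95.
y₂ = 6.95 × 0.380 = 2.64 ft.
V₂ = q/y₂ = 6.99/2.64 = 2.65 ft/s. E₁ = y₁ + V₁²/2g = 5.63 ft; E₂ = y₂ + V₂²/2g = 2.75 ft. ΔE = E₁ − E₂ = 2.88 ft.

y₂ = 2.64 ft; ΔE = 2.88 ft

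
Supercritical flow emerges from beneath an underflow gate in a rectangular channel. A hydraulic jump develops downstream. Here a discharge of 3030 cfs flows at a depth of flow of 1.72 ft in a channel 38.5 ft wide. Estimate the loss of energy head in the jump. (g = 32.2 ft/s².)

ΔE = 19.6 ft

q = Q/b = 3030/38.5 = 78.7 ft²/s; V₁ = q/y₁ = 45.8 ft/s. Fr₁ = V₁/√(g·y₁) = 6.15.
Sequent-depth ratio: y₂/y₁ = ½[√(1 + 8Fr₁²) − 1] = ½[√303.4 − 1] = 8.21.
y₂ = 8.21 × 1.72 = 14.1 ft.
V₂ = q/y₂ = 78.7/14.1 = 5.57 ft/s. E₁ = y₁ + V₁²/2g = 34.2 ft; E₂ = y₂ + V₂²/2g = 14.6 ft. ΔE = E₁ − E₂ = 19.6 ft.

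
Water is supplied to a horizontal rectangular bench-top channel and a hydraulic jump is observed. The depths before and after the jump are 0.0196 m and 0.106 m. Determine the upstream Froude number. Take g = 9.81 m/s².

Fr₁ = 4.16

For a rectangular channel the momentum equation gives q² = ½·g·y₁·y₂·(y₁ + y₂) = ½×9.81×0.0196×0.106×0.126 = 0.00128.
q = √0.00128 = 0.0358 m²/s.
V₁ = q/y₁ = 1.83 m/s; Fr₁ = V₁/√(g·y₁) = 4.16.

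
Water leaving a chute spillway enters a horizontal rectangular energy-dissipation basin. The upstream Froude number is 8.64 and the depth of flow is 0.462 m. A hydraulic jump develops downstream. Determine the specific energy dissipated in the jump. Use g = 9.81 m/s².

Fr₁ = 8.64 (given).
Bélanger equation: y₂/y₁ = ½[√(1 + 8Fr₁²) − 1] = ½[√598.2 − 1] = 11.7.
y₂ = 11.7 × 0.462 = 5.42 m.
Head loss: ΔE = (y₂ − y₁)³/(4y₁y₂) = (5.42 − 0.462)³/(4×0.462×5.42) = 122/10.0 = 12.2 m.

ΔE = 12.2 m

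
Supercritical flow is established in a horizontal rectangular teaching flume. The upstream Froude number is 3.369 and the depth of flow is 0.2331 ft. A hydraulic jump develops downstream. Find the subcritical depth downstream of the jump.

Fr₁ = 3.369 (given).
Sequent-depth ratio: y₂/y₁ = ½[√(1 + 8Fr₁²) − 1] = ½[√91.801 − 1] = 4.291.
y₂ = 4.291 × 0.2331 = 1.000 ft.

y₂ = 1.000 ft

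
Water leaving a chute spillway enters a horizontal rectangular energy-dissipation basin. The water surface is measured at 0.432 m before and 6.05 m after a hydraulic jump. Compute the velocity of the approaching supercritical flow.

V₁ = 21.1 m/s

For a rectangular channel the momentum equation gives q² = ½·g·y₁·y₂·(y₁ + y₂) = ½×9.81×0.432×6.05×6.48 = 83.1.
q = √83.1 = 9.12 m²/s.
V₁ = q/y₁ = 9.12/0.432 = 21.1 m/s.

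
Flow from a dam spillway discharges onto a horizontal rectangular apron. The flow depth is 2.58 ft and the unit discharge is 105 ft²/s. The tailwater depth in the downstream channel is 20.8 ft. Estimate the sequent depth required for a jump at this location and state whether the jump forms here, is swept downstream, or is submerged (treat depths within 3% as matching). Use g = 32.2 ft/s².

y₂ = 15.1 ft; the jump is submerged

V₁ = q/y₁ = 105/2.58 = 40.7 ft/s. Fr₁ = V₁/√(g·y₁) = 40.7/√(32.2×2.58) = 4.47.
Bélanger equation: y₂/y₁ = ½[√(1 + 8Fr₁²) − 1] = ½[√160.5 − 1] = 5.83.
y₂ = 5.83 × 2.58 = 15.1 ft.
Tailwater y_tw = 20.8 ft: y_tw > y₂, so the jump is submerged.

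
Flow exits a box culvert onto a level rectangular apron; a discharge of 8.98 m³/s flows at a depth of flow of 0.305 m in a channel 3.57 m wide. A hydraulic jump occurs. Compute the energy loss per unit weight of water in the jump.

q = Q/b = 8.98/3.57 = 2.52 m²/s; V₁ = q/y₁ = 8.25 m/s. Fr₁ = V₁/√(g·y₁) = 4.77.
From the momentum equation for a rectangular channel, y₂/y₁ = ½[√(1 + 8Fr₁²) − 1] = ½[√182.9 − 1] = 6.26.
y₂ = 6.26 × 0.305 = 1.91 m.
V₂ = q/y₂ = 2.52/1.91 = 1.32 m/s. E₁ = y₁ + V₁²/2g = 3.77 m; E₂ = y₂ + V₂²/2g = 2.00 m. ΔE = E₁ − E₂ = 1.77 m.

ΔE = 1.77 m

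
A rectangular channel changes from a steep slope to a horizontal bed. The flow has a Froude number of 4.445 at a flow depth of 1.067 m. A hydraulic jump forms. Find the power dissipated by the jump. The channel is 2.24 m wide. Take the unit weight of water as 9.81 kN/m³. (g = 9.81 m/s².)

P = 1720 kW

Fr₁ = 4.445 (given).
Conjugate-depth relation: y₂/y₁ = ½[√(1 + 8Fr₁²) − 1] = ½[√159.06 − 1] = 5.806.
y₂ = 5.806 × 1.067 = 6.195 m.
Head loss: ΔE = (y₂ − y₁)³/(4y₁y₂) = (6.195 − 1.067)³/(4×1.067×6.195) = 134.9/26.44 = 5.100 m.
V₁ = Fr₁·√(g·y₁) = 4.445×√(9.81×1.067) = 14.38 m/s; q = V₁·y₁ = 15.34 m²/s. Q = q·b = 15.34 × 2.24 = 34.37 m³/s. P = γ·Q·ΔE = 9.81 × 34.37 × 5.100 = 1720 kW.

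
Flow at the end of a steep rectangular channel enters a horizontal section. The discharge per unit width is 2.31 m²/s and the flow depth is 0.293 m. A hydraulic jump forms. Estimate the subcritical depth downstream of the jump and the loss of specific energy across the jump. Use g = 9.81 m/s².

y₂ = 1.79 m; ΔE = 1.59 m

V₁ = q/y₁ = 2.31/0.293 = 7.88 m/s. Fr₁ = V₁/√(g·y₁) = 7.88/√(9.81×0.293) = 4.65.
Conjugate-depth relation: y₂/y₁ = ½[√(1 + 8Fr₁²) − 1] = ½[√174.0 − 1] = 6.10.
y₂ = 6.10 × 0.293 = 1.79 m.
V₂ = q/y₂ = 2.31/1.79 = 1.29 m/s. E₁ = y₁ + V₁²/2g = 3.46 m; E₂ = y₂ + V₂²/2g = 1.87 m. ΔE = E₁ − E₂ = 1.59 m.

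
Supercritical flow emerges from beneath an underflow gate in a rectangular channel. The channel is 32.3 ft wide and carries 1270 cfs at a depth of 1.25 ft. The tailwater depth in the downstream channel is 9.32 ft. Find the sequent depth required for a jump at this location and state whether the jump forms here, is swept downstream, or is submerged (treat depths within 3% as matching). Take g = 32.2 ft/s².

y₂ = 8.16 ft; the jump is submerged

q = Q/b = 1270/32.3 = 39.3 ft²/s; V₁ = q/y₁ = 31.5 ft/s. Fr₁ = V₁/√(g·y₁) = 4.96.
Sequent-depth ratio: y₂/y₁ = ½[√(1 + 8Fr₁²) − 1] = ½[√197.7 − 1] = 6.53.
y₂ = 6.53 × 1.25 = 8.16 ft.
Tailwater y_tw = 9.32 ft: y_tw > y₂, so the jump is submerged.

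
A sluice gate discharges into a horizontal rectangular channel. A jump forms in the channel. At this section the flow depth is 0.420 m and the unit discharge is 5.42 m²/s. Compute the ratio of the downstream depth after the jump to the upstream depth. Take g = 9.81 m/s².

V₁ = q/y₁ = 5.42/0.420 = 12.9 m/s. Fr₁ = V₁/√(g·y₁) = 12.9/√(9.81×0.420) = 6.36.
Bélanger equation: y₂/y₁ = ½[√(1 + 8Fr₁²) − 1] = ½[√324.3 − 1] = 8.50.

y₂/y₁ = 8.50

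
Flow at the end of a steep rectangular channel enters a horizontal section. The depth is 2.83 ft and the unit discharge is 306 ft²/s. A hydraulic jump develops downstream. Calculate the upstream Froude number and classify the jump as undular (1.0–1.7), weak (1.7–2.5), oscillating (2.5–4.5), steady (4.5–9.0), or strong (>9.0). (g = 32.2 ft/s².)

Fr₁ = 11.3; strong jump

V₁ = q/y₁ = 306/2.83 = 108 ft/s. Fr₁ = V₁/√(g·y₁) = 108/√(32.2×2.83) = 11.3.
Fr₁ = 11.3 lies in the strong range.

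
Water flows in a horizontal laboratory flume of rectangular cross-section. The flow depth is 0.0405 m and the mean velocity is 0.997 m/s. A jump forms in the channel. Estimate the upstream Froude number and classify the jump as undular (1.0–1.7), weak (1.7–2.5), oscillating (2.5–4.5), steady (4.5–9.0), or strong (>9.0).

Fr₁ = 1.58; undular jump

Fr₁ = V₁/√(g·y₁) = 0.997/√(9.81×0.0405) = 1.58.
Fr₁ = 1.58 lies in the undular range.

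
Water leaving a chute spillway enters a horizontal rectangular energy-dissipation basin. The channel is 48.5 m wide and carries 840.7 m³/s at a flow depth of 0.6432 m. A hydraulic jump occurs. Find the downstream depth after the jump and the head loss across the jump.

q = Q/b = 840.7/48.5 = 17.33 m²/s; V₁ = q/y₁ = 26.95 m/s. Fr₁ = V₁/√(g·y₁) = 10.73.
From the momentum equation for a rectangular channel, y₂/y₁ = ½[√(1 + 8Fr₁²) − 1] = ½[√921.83 − 1] = 14.68.
y₂ = 14.68 × 0.6432 = 9.443 m.
V₂ = q/y₂ = 17.33/9.443 = 1.836 m/s. E₁ = y₁ + V₁²/2g = 37.66 m; E₂ = y₂ + V₂²/2g = 9.614 m. ΔE = E₁ − E₂ = 28.05 m.

y₂ = 9.443 m; ΔE = 28.05 m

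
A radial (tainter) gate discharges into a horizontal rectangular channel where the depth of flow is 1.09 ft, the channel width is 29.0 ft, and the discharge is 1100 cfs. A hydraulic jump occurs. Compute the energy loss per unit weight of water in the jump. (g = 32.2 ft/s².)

q = Q/b = 1100/29.0 = 37.9 ft²/s; V₁ = q/y₁ = 34.8 ft/s. Fr₁ = V₁/√(g·y₁) = 5.87.
By Bélanger, y₂/y₁ = ½[√(1 + 8Fr₁²) − 1] = ½[√277.0 − 1] = 7.82.
y₂ = 7.82 × 1.09 = 8.53 ft.
V₂ = q/y₂ = 37.9/8.53 = 4.45 ft/s. E₁ = y₁ + V₁²/2g = 19.9 ft; E₂ = y₂ + V₂²/2g = 8.83 ft. ΔE = E₁ − E₂ = 11.1 ft.

ΔE = 11.1 ft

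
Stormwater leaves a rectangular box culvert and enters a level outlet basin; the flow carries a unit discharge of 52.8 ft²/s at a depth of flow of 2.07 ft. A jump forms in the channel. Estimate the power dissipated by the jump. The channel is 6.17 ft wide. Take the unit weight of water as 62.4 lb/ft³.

V₁ = q/y₁ = 52.8/2.07 = 25.5 ft/s. Fr₁ = V₁/√(g·y₁) = 25.5/√(32.2×2.07) = 3.12.
Sequent-depth ratio: y₂/y₁ = ½[√(1 + 8Fr₁²) − 1] = ½[√79.09 − 1] = 3.95.
y₂ = 3.95 × 2.07 = 8.17 ft.
V₂ = q/y₂ = 52.8/8.17 = 6.46 ft/s. E₁ = y₁ + V₁²/2g = 12.2 ft; E₂ = y₂ + V₂²/2g = 8.82 ft. ΔE = E₁ − E₂ = 3.35 ft.
Q = q·b = 52.8 × 6.17 = 326 cfs. P = γ·Q·ΔE/550 = 62.4 × 326 × 3.35 / 550 = 124 hp.

P = 124 hp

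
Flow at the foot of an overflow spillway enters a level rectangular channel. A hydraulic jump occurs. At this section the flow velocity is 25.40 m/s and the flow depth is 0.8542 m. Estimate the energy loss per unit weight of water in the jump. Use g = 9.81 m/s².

Fr₁ = V₁/√(g·y₁) = 25.40/√(9.81×0.8542) = 8.774.
Conjugate-depth relation: y₂/y₁ = ½[√(1 + 8Fr₁²) − 1] = ½[√616.93 − 1] = 11.92.
y₂ = 11.92 × 0.8542 = 10.18 m.
q = V₁·y₁ = 25.40 × 0.8542 = 21.70 m²/s. V₂ = q/y₂ = 21.70/10.18 = 2.131 m/s. E₁ = y₁ + V₁²/2g = 33.74 m; E₂ = y₂ + V₂²/2g = 10.41 m. ΔE = E₁ − E₂ = 23.32 m.

ΔE = 23.32 m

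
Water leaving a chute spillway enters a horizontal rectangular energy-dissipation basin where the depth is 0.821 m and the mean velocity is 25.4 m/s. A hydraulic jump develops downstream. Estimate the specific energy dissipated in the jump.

Fr₁ = V₁/√(g·y₁) = 25.4/√(9.81×0.821) = 8.95.
Sequent-depth ratio: y₂/y₁ = ½[√(1 + 8Fr₁²) − 1] = ½[√641.8 − 1] = 12.2.
y₂ = 12.2 × 0.821 = 9.99 m.
q = V₁·y₁ = 25.4 × 0.821 = 20.9 m²/s. V₂ = q/y₂ = 20.9/9.99 = 2.09 m/s. E₁ = y₁ + V₁²/2g = 33.7 m; E₂ = y₂ + V₂²/2g = 10.2 m. ΔE = E₁ − E₂ = 23.5 m.

ΔE = 23.5 m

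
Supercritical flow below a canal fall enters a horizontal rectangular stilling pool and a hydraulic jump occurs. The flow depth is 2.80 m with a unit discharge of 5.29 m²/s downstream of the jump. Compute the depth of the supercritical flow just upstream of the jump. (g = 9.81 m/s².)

V₂ = q/y₂ = 5.29/2.80 = 1.89 m/s; Fr₂ = V₂/√(g·y₂) = 0.360.
The Bélanger relation is symmetric: y₁/y₂ = ½[√(1 + 8Fr₂²) − 1] = ½[√2.040 − 1] = 0.214.
y₁ = 0.214 × 2.80 = 0.599 m.

y₁ = 0.599 m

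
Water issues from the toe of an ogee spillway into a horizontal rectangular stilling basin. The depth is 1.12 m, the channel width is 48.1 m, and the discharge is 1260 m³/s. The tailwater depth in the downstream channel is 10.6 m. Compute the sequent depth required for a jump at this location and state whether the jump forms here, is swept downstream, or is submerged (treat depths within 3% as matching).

q = Q/b = 1260/48.1 = 26.2 m²/s; V₁ = q/y₁ = 23.4 m/s. Fr₁ = V₁/√(g·y₁) = 7.06.
By Bélanger, y₂/y₁ = ½[√(1 + 8Fr₁²) − 1] = ½[√399.3 − 1] = 9.49.
y₂ = 9.49 × 1.12 = 10.6 m.
Tailwater y_tw = 10.6 m: y_tw ≈ y₂, so the jump forms here.

y₂ = 10.6 m; the jump forms here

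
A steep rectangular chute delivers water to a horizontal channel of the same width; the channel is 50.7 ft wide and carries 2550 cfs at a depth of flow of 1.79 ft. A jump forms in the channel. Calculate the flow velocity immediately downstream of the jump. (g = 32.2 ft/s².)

V₂ = 5.91 ft/s

q = Q/b = 2550/50.7 = 50.3 ft²/s; V₁ = q/y₁ = 28.1 ft/s. Fr₁ = V₁/√(g·y₁) = 3.70.
From the momentum equation for a rectangular channel, y₂/y₁ = ½[√(1 + 8Fr₁²) − 1] = ½[√110.6 − 1] = 4.76.
y₂ = 4.76 × 1.79 = 8.52 ft.
V₂ = q/y₂ = 50.3/8.52 = 5.91 ft/s.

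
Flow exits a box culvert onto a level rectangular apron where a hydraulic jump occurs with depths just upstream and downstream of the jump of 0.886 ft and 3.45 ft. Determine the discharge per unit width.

For a rectangular channel the momentum equation gives q² = ½·g·y₁·y₂·(y₁ + y₂) = ½×32.2×0.886×3.45×4.34 = 213.
q = √213 = 14.6 ft²/s.

q = 14.6 ft²/s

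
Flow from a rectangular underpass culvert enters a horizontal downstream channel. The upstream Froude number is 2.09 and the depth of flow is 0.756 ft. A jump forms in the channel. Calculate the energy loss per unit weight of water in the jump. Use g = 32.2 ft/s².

Fr₁ = 2.09 (given).
Sequent-depth ratio: y₂/y₁ = ½[√(1 + 8Fr₁²) − 1] = ½[√35.94 − 1] = 2.50.
y₂ = 2.50 × 0.756 = 1.89 ft.
Head loss: ΔE = (y₂ − y₁)³/(4y₁y₂) = (1.89 − 0.756)³/(4×0.756×1.89) = 1.45/5.71 = 0.254 ft.

ΔE = 0.254 ft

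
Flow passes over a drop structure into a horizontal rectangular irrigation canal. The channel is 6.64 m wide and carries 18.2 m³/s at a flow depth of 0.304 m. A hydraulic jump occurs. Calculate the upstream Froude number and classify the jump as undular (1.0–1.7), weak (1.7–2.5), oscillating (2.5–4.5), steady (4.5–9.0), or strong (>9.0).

q = Q/b = 18.2/6.64 = 2.74 m²/s; V₁ = q/y₁ = 9.02 m/s. Fr₁ = V₁/√(g·y₁) = 5.22.
Fr₁ = 5.22 lies in the steady range.

Fr₁ = 5.22; steady jump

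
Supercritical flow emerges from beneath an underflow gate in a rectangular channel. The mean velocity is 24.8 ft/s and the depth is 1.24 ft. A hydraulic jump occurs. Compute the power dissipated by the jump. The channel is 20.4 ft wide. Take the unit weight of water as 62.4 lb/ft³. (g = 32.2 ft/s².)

P = 294 hp

Fr₁ = V₁/√(g·y₁) = 24.8/√(32.2×1.24) = 3.92.
Conjugate-depth relation: y₂/y₁ = ½[√(1 + 8Fr₁²) − 1] = ½[√124.2 − 1] = 5.07.
y₂ = 5.07 × 1.24 = 6.29 ft.
q = V₁·y₁ = 24.8 × 1.24 = 30.8 ft²/s. V₂ = q/y₂ = 30.8/6.29 = 4.89 ft/s. E₁ = y₁ + V₁²/2g = 10.8 ft; E₂ = y₂ + V₂²/2g = 6.66 ft. ΔE = E₁ − E₂ = 4.13 ft.
Q = q·b = 30.8 × 20.4 = 627 cfs. P = γ·Q·ΔE/550 = 62.4 × 627 × 4.13 / 550 = 294 hp.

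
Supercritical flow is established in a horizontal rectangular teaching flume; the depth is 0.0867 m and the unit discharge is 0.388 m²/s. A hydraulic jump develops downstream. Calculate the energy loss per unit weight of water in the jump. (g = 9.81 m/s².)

ΔE = 0.529 m

V₁ = q/y₁ = 0.388/0.0867 = 4.48 m/s. Fr₁ = V₁/√(g·y₁) = 4.48/√(9.81×0.0867) = 4.85.
Sequent-depth ratio: y₂/y₁ = ½[√(1 + 8Fr₁²) − 1] = ½[√189.4 − 1] = 6.38.
y₂ = 6.38 × 0.0867 = 0.553 m.
V₂ = q/y₂ = 0.388/0.553 = 0.701 m/s. E₁ = y₁ + V₁²/2g = 1.11 m; E₂ = y₂ + V₂²/2g = 0.578 m. ΔE = E₁ − E₂ = 0.529 m.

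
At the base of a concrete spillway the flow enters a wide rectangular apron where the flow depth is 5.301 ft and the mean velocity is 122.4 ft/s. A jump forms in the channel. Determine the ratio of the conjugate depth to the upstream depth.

Fr₁ = V₁/√(g·y₁) = 122.4/√(32.2×5.301) = 9.369.
From the momentum equation for a rectangular channel, y₂/y₁ = ½[√(1 + 8Fr₁²) − 1] = ½[√703.16 − 1] = 12.76.

y₂/y₁ = 12.76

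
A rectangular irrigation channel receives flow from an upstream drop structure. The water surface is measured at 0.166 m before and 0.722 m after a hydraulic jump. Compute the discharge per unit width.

For a rectangular channel the momentum equation gives q² = ½·g·y₁·y₂·(y₁ + y₂) = ½×9.81×0.166×0.722×0.888 = 0.522.
q = √0.522 = 0.723 m²/s.

q = 0.723 m²/s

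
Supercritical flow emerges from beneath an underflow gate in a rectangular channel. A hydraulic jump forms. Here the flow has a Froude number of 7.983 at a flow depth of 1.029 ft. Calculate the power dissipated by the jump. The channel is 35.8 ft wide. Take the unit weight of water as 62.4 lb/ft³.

P = 4306 hp

Fr₁ = 7.983 (given).
Bélanger equation: y₂/y₁ = ½[√(1 + 8Fr₁²) − 1] = ½[√510.83 − 1] = 10.80.
y₂ = 10.80 × 1.029 = 11.11 ft.
Head loss: ΔE = (y₂ − y₁)³/(4y₁y₂) = (11.11 − 1.029)³/(4×1.029×11.11) = 1026/45.75 = 22.42 ft.
V₁ = Fr₁·√(g·y₁) = 7.983×√(32.2×1.029) = 45.95 ft/s; q = V₁·y₁ = 47.28 ft²/s. Q = q·b = 47.28 × 35.8 = 1693 cfs. P = γ·Q·ΔE/550 = 62.4 × 1693 × 22.42 / 550 = 4306 hp.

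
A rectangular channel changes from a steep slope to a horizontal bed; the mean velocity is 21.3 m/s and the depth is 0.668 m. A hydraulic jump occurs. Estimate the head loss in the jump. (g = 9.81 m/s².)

ΔE = 16.1 m

Fr₁ = V₁/√(g·y₁) = 21.3/√(9.81×0.668) = 8.32.
Bélanger equation: y₂/y₁ = ½[√(1 + 8Fr₁²) − 1] = ½[√554.9 − 1] = 11.3.
y₂ = 11.3 × 0.668 = 7.53 m.
q = V₁·y₁ = 21.3 × 0.668 = 14.2 m²/s. V₂ = q/y₂ = 14.2/7.53 = 1.89 m/s. E₁ = y₁ + V₁²/2g = 23.8 m; E₂ = y₂ + V₂²/2g = 7.72 m. ΔE = E₁ − E₂ = 16.1 m.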